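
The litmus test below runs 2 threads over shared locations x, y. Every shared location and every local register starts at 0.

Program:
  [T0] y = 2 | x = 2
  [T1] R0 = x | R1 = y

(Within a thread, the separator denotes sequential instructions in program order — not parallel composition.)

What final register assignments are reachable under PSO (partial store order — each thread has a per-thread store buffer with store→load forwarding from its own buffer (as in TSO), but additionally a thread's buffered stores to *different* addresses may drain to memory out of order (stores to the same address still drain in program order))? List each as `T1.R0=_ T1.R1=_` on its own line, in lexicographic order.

outcome vector order: (T1.R0,T1.R1)
|PSO outcomes| = 4

T1.R0=0 T1.R1=0
T1.R0=0 T1.R1=2
T1.R0=2 T1.R1=0
T1.R0=2 T1.R1=2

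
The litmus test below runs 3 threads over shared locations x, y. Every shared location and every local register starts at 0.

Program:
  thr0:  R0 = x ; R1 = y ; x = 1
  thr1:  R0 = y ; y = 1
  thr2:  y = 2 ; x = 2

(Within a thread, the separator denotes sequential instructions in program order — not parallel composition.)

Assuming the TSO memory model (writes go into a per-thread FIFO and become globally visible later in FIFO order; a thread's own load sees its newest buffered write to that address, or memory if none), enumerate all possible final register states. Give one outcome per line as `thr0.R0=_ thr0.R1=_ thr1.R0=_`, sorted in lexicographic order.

thr0.R0=0 thr0.R1=0 thr1.R0=0
thr0.R0=0 thr0.R1=0 thr1.R0=2
thr0.R0=0 thr0.R1=1 thr1.R0=0
thr0.R0=0 thr0.R1=1 thr1.R0=2
thr0.R0=0 thr0.R1=2 thr1.R0=0
thr0.R0=0 thr0.R1=2 thr1.R0=2
thr0.R0=2 thr0.R1=1 thr1.R0=0
thr0.R0=2 thr0.R1=1 thr1.R0=2
thr0.R0=2 thr0.R1=2 thr1.R0=0
thr0.R0=2 thr0.R1=2 thr1.R0=2

outcome vector order: (thr0.R0,thr0.R1,thr1.R0)
|TSO outcomes| = 10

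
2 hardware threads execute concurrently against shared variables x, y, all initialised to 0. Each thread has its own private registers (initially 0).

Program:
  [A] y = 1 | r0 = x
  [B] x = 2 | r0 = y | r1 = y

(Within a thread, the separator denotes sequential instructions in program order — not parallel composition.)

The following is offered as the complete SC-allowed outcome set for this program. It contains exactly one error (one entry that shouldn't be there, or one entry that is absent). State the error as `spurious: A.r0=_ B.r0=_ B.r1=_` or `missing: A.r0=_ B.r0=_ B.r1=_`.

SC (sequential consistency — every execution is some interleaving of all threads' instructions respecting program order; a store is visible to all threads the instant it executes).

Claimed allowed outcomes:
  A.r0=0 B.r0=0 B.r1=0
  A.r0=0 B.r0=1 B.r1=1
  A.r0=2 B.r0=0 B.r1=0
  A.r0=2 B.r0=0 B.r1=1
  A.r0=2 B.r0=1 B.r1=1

spurious: A.r0=0 B.r0=0 B.r1=0

outcome vector order: (A.r0,B.r0,B.r1)
under SC → <0 1 1>; <2 0 0>; <2 0 1>; <2 1 1>
claimed∖SC = {<0 0 0>}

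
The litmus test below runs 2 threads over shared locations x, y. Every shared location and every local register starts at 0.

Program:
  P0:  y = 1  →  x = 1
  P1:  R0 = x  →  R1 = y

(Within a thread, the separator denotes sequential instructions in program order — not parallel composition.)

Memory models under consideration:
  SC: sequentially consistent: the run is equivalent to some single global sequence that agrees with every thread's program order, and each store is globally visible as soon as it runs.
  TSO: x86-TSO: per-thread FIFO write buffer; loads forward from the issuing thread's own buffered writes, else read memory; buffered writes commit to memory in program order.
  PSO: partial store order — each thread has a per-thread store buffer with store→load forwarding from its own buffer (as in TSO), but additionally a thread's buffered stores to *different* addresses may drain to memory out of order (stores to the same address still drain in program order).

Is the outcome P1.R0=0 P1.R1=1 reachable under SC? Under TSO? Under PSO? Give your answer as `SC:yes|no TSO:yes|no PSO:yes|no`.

SC:yes TSO:yes PSO:yes

outcome vector order: (P1.R0,P1.R1)
SC: 3 outcomes — {<0 0>, <0 1>, <1 1>}
TSO: 3 outcomes — {<0 0>, <0 1>, <1 1>}
PSO: 4 outcomes — {<0 0>, <0 1>, <1 0>, <1 1>}
target <0 1> ∈ {SC,TSO,PSO}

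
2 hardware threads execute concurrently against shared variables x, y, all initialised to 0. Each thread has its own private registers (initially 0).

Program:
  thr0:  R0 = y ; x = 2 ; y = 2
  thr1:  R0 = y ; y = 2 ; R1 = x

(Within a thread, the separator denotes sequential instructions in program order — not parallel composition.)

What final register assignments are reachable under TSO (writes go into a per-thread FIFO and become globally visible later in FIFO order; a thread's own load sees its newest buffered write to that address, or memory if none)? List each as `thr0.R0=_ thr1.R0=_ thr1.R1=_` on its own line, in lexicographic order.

thr0.R0=0 thr1.R0=0 thr1.R1=0
thr0.R0=0 thr1.R0=0 thr1.R1=2
thr0.R0=0 thr1.R0=2 thr1.R1=2
thr0.R0=2 thr1.R0=0 thr1.R1=0
thr0.R0=2 thr1.R0=0 thr1.R1=2

outcome vector order: (thr0.R0,thr1.R0,thr1.R1)
|TSO outcomes| = 5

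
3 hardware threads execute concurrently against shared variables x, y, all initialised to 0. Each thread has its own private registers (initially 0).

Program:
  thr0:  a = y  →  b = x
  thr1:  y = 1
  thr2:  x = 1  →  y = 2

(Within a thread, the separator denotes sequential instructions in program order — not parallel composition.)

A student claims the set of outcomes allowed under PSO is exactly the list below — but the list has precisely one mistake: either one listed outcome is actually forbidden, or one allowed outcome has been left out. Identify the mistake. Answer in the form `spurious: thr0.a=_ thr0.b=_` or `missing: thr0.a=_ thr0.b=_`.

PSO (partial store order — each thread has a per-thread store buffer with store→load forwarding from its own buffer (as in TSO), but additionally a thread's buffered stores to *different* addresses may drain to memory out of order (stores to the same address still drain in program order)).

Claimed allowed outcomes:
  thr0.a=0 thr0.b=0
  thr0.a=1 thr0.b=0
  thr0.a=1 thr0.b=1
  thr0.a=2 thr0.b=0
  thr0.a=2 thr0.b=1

outcome vector order: (thr0.a,thr0.b)
PSO (6): 00, 01, 10, 11, 20, 21
PSO∖claimed = {01}

missing: thr0.a=0 thr0.b=1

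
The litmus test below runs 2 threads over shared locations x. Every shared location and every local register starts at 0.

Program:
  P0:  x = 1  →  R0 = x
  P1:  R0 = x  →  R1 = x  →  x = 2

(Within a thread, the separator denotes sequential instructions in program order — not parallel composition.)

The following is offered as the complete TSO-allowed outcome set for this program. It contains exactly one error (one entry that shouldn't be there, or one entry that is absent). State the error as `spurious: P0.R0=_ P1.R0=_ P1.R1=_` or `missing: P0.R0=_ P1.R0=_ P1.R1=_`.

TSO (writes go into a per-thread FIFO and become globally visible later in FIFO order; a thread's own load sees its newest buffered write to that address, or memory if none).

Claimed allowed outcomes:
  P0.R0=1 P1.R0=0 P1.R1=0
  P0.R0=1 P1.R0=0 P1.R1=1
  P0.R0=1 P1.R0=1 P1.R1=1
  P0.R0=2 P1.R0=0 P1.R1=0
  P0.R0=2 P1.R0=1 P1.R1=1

missing: P0.R0=2 P1.R0=0 P1.R1=1

outcome vector order: (P0.R0,P1.R0,P1.R1)
TSO: 6 outcomes — {<1 0 0>, <1 0 1>, <1 1 1>, <2 0 0>, <2 0 1>, <2 1 1>}
TSO∖claimed = {<2 0 1>}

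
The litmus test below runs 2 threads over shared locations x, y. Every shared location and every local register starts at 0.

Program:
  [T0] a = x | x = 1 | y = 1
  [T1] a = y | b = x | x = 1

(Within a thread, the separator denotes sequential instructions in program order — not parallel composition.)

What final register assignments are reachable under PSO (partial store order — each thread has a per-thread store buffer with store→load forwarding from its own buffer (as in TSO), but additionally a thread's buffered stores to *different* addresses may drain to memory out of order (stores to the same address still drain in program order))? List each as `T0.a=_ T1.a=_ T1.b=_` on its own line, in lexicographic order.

T0.a=0 T1.a=0 T1.b=0
T0.a=0 T1.a=0 T1.b=1
T0.a=0 T1.a=1 T1.b=0
T0.a=0 T1.a=1 T1.b=1
T0.a=1 T1.a=0 T1.b=0

outcome vector order: (T0.a,T1.a,T1.b)
|PSO outcomes| = 5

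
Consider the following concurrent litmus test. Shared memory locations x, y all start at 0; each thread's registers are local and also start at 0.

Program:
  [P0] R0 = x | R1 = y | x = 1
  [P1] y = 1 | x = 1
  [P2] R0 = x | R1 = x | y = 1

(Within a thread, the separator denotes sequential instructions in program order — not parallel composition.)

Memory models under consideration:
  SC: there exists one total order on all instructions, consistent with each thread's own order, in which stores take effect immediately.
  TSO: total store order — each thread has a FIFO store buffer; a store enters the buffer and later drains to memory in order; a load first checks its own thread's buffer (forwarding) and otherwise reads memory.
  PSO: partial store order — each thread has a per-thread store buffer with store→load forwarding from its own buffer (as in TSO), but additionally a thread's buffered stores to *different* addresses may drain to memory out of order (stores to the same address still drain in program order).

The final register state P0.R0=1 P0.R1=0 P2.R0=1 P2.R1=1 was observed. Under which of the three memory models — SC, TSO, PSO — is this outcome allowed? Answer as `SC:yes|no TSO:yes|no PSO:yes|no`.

outcome vector order: (P0.R0,P0.R1,P2.R0,P2.R1)
under SC → (0,0,0,0); (0,0,0,1); (0,0,1,1); (0,1,0,0); (0,1,0,1); (0,1,1,1); (1,1,0,0); (1,1,0,1); (1,1,1,1)
under TSO → (0,0,0,0); (0,0,0,1); (0,0,1,1); (0,1,0,0); (0,1,0,1); (0,1,1,1); (1,1,0,0); (1,1,0,1); (1,1,1,1)
under PSO → (0,0,0,0); (0,0,0,1); (0,0,1,1); (0,1,0,0); (0,1,0,1); (0,1,1,1); (1,0,0,0); (1,0,0,1); (1,0,1,1); (1,1,0,0); (1,1,0,1); (1,1,1,1)
target (1,0,1,1) ∈ {PSO}

SC:no TSO:no PSO:yes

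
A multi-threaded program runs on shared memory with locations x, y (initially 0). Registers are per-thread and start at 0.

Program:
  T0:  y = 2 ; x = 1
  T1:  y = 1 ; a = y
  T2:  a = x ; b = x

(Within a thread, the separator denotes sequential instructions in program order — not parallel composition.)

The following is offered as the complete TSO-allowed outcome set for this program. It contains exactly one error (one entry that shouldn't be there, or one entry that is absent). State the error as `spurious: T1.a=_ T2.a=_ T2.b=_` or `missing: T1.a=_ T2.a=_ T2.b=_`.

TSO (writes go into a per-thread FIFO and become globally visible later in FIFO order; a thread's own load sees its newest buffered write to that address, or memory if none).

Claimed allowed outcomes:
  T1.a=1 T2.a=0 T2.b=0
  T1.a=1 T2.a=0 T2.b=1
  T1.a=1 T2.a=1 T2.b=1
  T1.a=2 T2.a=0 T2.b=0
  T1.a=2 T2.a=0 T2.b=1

missing: T1.a=2 T2.a=1 T2.b=1

outcome vector order: (T1.a,T2.a,T2.b)
under TSO → 100; 101; 111; 200; 201; 211
TSO∖claimed = {211}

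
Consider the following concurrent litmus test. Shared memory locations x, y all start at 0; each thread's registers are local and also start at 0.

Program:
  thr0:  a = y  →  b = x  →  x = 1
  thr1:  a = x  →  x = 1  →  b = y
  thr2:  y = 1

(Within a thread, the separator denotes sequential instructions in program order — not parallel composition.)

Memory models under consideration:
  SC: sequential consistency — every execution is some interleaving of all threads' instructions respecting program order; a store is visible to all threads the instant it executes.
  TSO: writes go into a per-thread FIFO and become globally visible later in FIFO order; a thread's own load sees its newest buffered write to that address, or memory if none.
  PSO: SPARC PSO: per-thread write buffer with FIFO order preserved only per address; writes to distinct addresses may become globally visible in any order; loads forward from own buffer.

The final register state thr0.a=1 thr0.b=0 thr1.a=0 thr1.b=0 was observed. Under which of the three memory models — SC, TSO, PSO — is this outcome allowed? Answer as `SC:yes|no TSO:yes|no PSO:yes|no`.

outcome vector order: (thr0.a,thr0.b,thr1.a,thr1.b)
SC: 10 outcomes — {(0,0,0,0) (0,0,0,1) (0,0,1,0) (0,0,1,1) (0,1,0,0) (0,1,0,1) (1,0,0,1) (1,0,1,1) (1,1,0,0) (1,1,0,1)}
TSO: 11 outcomes — {(0,0,0,0) (0,0,0,1) (0,0,1,0) (0,0,1,1) (0,1,0,0) (0,1,0,1) (1,0,0,0) (1,0,0,1) (1,0,1,1) (1,1,0,0) (1,1,0,1)}
PSO: 11 outcomes — {(0,0,0,0) (0,0,0,1) (0,0,1,0) (0,0,1,1) (0,1,0,0) (0,1,0,1) (1,0,0,0) (1,0,0,1) (1,0,1,1) (1,1,0,0) (1,1,0,1)}
target (1,0,0,0) ∈ {TSO,PSO}

SC:no TSO:yes PSO:yes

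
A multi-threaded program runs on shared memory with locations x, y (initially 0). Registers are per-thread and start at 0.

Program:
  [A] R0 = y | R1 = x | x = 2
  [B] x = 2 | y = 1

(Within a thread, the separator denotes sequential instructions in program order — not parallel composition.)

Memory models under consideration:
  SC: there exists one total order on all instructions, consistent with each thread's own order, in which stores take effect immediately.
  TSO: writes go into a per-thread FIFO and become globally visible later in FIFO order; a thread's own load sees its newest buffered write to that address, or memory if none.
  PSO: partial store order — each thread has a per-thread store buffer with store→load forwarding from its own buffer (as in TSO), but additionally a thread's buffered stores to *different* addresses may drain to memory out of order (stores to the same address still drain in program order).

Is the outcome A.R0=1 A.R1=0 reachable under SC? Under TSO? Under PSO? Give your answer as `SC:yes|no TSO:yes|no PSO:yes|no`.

outcome vector order: (A.R0,A.R1)
[SC] allowed = {0/0 0/2 1/2}
[TSO] allowed = {0/0 0/2 1/2}
[PSO] allowed = {0/0 0/2 1/0 1/2}
target 1/0 ∈ {PSO}

SC:no TSO:no PSO:yes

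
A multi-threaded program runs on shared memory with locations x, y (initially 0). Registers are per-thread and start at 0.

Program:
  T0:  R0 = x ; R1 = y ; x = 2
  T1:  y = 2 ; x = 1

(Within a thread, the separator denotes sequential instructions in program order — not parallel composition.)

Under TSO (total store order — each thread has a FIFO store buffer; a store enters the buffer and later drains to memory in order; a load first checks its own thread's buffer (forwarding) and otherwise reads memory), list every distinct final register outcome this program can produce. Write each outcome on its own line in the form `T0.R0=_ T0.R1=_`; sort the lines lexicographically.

T0.R0=0 T0.R1=0
T0.R0=0 T0.R1=2
T0.R0=1 T0.R1=2

outcome vector order: (T0.R0,T0.R1)
|TSO outcomes| = 3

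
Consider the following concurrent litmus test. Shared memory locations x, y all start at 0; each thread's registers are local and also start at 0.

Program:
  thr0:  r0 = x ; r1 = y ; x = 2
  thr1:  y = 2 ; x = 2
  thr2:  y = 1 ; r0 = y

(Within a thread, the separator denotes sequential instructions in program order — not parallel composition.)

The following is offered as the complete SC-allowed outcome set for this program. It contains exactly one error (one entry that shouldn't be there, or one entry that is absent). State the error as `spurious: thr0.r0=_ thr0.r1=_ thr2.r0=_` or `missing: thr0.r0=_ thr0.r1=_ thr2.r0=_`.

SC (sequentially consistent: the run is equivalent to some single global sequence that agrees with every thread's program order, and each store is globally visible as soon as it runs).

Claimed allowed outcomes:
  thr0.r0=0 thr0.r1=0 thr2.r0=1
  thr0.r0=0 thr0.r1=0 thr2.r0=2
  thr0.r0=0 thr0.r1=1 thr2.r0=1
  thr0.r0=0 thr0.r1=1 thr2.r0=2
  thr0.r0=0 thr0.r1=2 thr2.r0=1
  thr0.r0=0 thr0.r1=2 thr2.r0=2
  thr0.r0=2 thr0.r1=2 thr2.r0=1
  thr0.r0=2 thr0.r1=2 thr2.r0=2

missing: thr0.r0=2 thr0.r1=1 thr2.r0=1

outcome vector order: (thr0.r0,thr0.r1,thr2.r0)
[SC] allowed = {(0,0,1), (0,0,2), (0,1,1), (0,1,2), (0,2,1), (0,2,2), (2,1,1), (2,2,1), (2,2,2)}
SC∖claimed = {(2,1,1)}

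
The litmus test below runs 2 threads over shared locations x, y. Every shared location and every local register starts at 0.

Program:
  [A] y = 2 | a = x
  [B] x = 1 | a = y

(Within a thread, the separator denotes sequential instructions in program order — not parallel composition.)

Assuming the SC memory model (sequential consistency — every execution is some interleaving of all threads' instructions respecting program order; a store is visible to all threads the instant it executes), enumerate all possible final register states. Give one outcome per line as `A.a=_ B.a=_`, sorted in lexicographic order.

A.a=0 B.a=2
A.a=1 B.a=0
A.a=1 B.a=2

outcome vector order: (A.a,B.a)
|SC outcomes| = 3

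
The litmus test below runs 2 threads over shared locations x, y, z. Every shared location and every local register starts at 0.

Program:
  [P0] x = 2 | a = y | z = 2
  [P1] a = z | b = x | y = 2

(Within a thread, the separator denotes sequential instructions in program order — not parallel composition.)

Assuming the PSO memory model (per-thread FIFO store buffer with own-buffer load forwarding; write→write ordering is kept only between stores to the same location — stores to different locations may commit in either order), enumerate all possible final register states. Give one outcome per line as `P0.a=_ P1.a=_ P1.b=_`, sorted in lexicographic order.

P0.a=0 P1.a=0 P1.b=0
P0.a=0 P1.a=0 P1.b=2
P0.a=0 P1.a=2 P1.b=0
P0.a=0 P1.a=2 P1.b=2
P0.a=2 P1.a=0 P1.b=0
P0.a=2 P1.a=0 P1.b=2

outcome vector order: (P0.a,P1.a,P1.b)
|PSO outcomes| = 6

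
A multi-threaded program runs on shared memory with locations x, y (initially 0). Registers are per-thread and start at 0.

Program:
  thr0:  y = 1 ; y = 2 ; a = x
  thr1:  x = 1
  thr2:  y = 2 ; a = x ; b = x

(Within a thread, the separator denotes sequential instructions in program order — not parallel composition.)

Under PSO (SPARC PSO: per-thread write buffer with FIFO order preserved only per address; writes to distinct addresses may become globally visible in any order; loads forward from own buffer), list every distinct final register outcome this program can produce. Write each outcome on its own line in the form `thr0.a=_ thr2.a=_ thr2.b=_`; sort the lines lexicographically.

thr0.a=0 thr2.a=0 thr2.b=0
thr0.a=0 thr2.a=0 thr2.b=1
thr0.a=0 thr2.a=1 thr2.b=1
thr0.a=1 thr2.a=0 thr2.b=0
thr0.a=1 thr2.a=0 thr2.b=1
thr0.a=1 thr2.a=1 thr2.b=1

outcome vector order: (thr0.a,thr2.a,thr2.b)
|PSO outcomes| = 6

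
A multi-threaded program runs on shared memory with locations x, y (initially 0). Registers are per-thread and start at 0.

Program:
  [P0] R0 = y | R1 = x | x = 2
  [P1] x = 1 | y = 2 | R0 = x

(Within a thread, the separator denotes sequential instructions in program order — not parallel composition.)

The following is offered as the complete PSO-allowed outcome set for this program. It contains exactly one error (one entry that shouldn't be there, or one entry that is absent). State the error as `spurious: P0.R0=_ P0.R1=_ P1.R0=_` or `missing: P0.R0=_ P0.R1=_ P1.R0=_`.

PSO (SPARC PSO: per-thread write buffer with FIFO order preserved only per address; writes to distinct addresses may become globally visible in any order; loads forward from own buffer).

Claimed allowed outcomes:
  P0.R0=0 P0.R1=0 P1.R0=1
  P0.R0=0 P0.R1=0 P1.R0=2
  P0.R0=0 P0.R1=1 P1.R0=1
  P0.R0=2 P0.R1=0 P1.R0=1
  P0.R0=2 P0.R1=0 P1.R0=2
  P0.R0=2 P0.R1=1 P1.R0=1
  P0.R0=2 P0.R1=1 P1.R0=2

missing: P0.R0=0 P0.R1=1 P1.R0=2

outcome vector order: (P0.R0,P0.R1,P1.R0)
under PSO → 0/0/1 0/0/2 0/1/1 0/1/2 2/0/1 2/0/2 2/1/1 2/1/2
PSO∖claimed = {0/1/2}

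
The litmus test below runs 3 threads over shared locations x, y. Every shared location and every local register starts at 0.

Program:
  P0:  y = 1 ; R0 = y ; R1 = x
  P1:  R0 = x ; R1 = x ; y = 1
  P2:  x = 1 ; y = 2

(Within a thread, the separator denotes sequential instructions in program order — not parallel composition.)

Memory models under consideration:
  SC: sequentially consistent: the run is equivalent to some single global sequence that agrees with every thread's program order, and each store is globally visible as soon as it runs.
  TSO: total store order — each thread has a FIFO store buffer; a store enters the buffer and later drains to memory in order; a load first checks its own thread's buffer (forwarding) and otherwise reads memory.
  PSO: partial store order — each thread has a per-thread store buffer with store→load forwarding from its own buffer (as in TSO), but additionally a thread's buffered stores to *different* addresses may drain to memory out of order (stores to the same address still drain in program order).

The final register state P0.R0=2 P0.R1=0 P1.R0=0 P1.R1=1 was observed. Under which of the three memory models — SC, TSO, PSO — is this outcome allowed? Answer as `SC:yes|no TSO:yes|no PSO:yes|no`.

outcome vector order: (P0.R0,P0.R1,P1.R0,P1.R1)
SC: 9 outcomes — {<1 0 0 0>, <1 0 0 1>, <1 0 1 1>, <1 1 0 0>, <1 1 0 1>, <1 1 1 1>, <2 1 0 0>, <2 1 0 1>, <2 1 1 1>}
TSO: 9 outcomes — {<1 0 0 0>, <1 0 0 1>, <1 0 1 1>, <1 1 0 0>, <1 1 0 1>, <1 1 1 1>, <2 1 0 0>, <2 1 0 1>, <2 1 1 1>}
PSO: 12 outcomes — {<1 0 0 0>, <1 0 0 1>, <1 0 1 1>, <1 1 0 0>, <1 1 0 1>, <1 1 1 1>, <2 0 0 0>, <2 0 0 1>, <2 0 1 1>, <2 1 0 0>, <2 1 0 1>, <2 1 1 1>}
target <2 0 0 1> ∈ {PSO}

SC:no TSO:no PSO:yes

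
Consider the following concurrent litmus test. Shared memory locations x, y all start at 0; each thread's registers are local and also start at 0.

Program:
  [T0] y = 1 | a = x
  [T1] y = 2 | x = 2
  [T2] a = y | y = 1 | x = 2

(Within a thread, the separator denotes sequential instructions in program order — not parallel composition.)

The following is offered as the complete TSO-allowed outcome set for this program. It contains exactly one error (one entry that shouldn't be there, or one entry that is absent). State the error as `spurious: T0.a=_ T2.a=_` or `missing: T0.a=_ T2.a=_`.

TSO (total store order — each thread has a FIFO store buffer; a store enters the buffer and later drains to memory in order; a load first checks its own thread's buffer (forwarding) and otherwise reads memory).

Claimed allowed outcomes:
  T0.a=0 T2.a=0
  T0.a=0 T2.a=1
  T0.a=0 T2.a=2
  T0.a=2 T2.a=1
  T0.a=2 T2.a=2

missing: T0.a=2 T2.a=0

outcome vector order: (T0.a,T2.a)
TSO (6): (0,0), (0,1), (0,2), (2,0), (2,1), (2,2)
TSO∖claimed = {(2,0)}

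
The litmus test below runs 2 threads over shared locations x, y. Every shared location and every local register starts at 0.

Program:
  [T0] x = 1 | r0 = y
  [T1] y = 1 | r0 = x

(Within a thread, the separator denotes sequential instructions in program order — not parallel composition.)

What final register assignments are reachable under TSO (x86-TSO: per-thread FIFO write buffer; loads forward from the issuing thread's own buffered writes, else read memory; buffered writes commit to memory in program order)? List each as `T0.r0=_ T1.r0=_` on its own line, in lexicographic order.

outcome vector order: (T0.r0,T1.r0)
|TSO outcomes| = 4

T0.r0=0 T1.r0=0
T0.r0=0 T1.r0=1
T0.r0=1 T1.r0=0
T0.r0=1 T1.r0=1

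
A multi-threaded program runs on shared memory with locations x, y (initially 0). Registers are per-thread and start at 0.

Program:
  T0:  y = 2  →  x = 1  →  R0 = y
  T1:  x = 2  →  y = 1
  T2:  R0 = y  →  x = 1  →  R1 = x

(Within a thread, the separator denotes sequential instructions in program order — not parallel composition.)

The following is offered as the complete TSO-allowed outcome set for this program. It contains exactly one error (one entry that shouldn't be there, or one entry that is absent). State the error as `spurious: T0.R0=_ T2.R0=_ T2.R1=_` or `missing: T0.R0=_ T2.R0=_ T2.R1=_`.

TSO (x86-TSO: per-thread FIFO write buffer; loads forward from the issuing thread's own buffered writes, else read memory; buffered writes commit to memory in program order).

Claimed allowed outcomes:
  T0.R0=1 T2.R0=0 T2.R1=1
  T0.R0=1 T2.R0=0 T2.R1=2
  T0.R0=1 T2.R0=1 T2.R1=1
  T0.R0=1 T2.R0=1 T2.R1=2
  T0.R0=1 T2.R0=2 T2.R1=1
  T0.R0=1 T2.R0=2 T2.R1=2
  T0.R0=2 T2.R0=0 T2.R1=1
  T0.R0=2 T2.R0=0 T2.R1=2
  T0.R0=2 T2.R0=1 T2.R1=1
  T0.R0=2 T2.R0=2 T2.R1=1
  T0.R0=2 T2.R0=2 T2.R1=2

outcome vector order: (T0.R0,T2.R0,T2.R1)
[TSO] allowed = {1/0/1 1/0/2 1/1/1 1/2/1 1/2/2 2/0/1 2/0/2 2/1/1 2/2/1 2/2/2}
claimed∖TSO = {1/1/2}

spurious: T0.R0=1 T2.R0=1 T2.R1=2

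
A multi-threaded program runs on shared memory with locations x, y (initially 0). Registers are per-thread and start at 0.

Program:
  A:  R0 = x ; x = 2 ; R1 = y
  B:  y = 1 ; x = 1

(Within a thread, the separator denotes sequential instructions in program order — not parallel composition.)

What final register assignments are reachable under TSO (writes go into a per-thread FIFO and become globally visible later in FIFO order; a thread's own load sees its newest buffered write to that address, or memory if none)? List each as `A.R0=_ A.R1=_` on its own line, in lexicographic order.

outcome vector order: (A.R0,A.R1)
|TSO outcomes| = 3

A.R0=0 A.R1=0
A.R0=0 A.R1=1
A.R0=1 A.R1=1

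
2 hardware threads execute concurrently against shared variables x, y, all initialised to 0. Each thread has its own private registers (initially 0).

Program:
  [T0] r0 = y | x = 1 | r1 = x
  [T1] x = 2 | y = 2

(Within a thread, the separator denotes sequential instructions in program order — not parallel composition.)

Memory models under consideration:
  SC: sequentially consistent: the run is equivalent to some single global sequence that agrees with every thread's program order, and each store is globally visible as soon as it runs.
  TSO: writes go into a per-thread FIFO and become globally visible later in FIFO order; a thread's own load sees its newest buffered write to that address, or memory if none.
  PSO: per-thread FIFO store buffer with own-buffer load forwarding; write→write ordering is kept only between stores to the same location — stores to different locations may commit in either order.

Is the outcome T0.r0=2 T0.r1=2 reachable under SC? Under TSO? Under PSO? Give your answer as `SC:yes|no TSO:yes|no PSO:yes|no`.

SC:no TSO:no PSO:yes

outcome vector order: (T0.r0,T0.r1)
under SC → (0,1) (0,2) (2,1)
under TSO → (0,1) (0,2) (2,1)
under PSO → (0,1) (0,2) (2,1) (2,2)
target (2,2) ∈ {PSO}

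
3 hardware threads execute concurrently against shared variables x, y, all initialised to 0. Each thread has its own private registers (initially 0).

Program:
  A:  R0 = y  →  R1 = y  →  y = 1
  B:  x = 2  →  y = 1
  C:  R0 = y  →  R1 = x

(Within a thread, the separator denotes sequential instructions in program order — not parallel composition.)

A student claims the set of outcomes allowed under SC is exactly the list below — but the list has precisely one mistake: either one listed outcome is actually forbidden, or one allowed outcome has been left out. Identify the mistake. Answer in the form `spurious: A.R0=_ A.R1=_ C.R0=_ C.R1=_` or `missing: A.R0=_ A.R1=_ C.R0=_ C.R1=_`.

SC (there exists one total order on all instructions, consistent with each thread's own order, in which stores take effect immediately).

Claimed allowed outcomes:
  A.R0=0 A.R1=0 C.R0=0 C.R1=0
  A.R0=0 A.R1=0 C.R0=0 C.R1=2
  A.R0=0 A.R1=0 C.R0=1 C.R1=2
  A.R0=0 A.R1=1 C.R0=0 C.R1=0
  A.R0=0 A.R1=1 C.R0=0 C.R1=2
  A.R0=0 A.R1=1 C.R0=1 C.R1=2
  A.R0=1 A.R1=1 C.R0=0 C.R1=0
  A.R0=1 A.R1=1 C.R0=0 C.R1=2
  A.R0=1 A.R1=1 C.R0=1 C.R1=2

outcome vector order: (A.R0,A.R1,C.R0,C.R1)
under SC → (0,0,0,0) (0,0,0,2) (0,0,1,0) (0,0,1,2) (0,1,0,0) (0,1,0,2) (0,1,1,2) (1,1,0,0) (1,1,0,2) (1,1,1,2)
SC∖claimed = {(0,0,1,0)}

missing: A.R0=0 A.R1=0 C.R0=1 C.R1=0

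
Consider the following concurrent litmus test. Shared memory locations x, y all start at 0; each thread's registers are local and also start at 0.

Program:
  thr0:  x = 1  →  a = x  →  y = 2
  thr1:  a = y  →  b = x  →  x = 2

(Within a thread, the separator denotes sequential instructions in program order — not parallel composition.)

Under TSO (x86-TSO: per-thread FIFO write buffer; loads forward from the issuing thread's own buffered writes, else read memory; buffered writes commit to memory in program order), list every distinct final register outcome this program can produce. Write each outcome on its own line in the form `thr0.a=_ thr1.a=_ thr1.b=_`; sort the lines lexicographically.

thr0.a=1 thr1.a=0 thr1.b=0
thr0.a=1 thr1.a=0 thr1.b=1
thr0.a=1 thr1.a=2 thr1.b=1
thr0.a=2 thr1.a=0 thr1.b=0
thr0.a=2 thr1.a=0 thr1.b=1

outcome vector order: (thr0.a,thr1.a,thr1.b)
|TSO outcomes| = 5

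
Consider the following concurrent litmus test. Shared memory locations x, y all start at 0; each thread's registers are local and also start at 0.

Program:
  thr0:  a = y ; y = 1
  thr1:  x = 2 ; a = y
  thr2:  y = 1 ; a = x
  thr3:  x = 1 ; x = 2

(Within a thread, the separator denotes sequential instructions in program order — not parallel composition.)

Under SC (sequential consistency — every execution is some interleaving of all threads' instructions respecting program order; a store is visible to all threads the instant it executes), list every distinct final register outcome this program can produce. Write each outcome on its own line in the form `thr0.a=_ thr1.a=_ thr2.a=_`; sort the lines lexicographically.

outcome vector order: (thr0.a,thr1.a,thr2.a)
|SC outcomes| = 10

thr0.a=0 thr1.a=0 thr2.a=1
thr0.a=0 thr1.a=0 thr2.a=2
thr0.a=0 thr1.a=1 thr2.a=0
thr0.a=0 thr1.a=1 thr2.a=1
thr0.a=0 thr1.a=1 thr2.a=2
thr0.a=1 thr1.a=0 thr2.a=1
thr0.a=1 thr1.a=0 thr2.a=2
thr0.a=1 thr1.a=1 thr2.a=0
thr0.a=1 thr1.a=1 thr2.a=1
thr0.a=1 thr1.a=1 thr2.a=2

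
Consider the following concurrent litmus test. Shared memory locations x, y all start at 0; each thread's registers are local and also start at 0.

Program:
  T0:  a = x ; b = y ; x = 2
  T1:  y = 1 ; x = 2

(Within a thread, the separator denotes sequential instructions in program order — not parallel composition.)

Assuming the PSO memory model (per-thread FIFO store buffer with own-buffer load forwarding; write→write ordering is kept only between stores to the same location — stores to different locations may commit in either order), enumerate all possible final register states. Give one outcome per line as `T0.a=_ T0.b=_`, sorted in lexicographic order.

outcome vector order: (T0.a,T0.b)
|PSO outcomes| = 4

T0.a=0 T0.b=0
T0.a=0 T0.b=1
T0.a=2 T0.b=0
T0.a=2 T0.b=1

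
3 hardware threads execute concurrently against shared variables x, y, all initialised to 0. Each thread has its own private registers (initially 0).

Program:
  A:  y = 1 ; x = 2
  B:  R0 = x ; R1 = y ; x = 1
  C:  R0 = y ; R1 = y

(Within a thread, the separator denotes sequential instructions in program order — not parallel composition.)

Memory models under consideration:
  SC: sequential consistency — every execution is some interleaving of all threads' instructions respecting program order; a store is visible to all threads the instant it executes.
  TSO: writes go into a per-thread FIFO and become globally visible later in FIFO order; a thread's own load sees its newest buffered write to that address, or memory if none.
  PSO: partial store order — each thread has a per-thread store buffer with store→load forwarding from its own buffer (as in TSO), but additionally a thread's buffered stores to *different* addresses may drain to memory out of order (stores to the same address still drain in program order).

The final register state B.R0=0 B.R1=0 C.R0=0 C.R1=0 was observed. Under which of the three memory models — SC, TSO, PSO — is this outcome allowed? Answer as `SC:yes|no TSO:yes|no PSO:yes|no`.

SC:yes TSO:yes PSO:yes

outcome vector order: (B.R0,B.R1,C.R0,C.R1)
SC (9): 0/0/0/0; 0/0/0/1; 0/0/1/1; 0/1/0/0; 0/1/0/1; 0/1/1/1; 2/1/0/0; 2/1/0/1; 2/1/1/1
TSO (9): 0/0/0/0; 0/0/0/1; 0/0/1/1; 0/1/0/0; 0/1/0/1; 0/1/1/1; 2/1/0/0; 2/1/0/1; 2/1/1/1
PSO (12): 0/0/0/0; 0/0/0/1; 0/0/1/1; 0/1/0/0; 0/1/0/1; 0/1/1/1; 2/0/0/0; 2/0/0/1; 2/0/1/1; 2/1/0/0; 2/1/0/1; 2/1/1/1
target 0/0/0/0 ∈ {SC,TSO,PSO}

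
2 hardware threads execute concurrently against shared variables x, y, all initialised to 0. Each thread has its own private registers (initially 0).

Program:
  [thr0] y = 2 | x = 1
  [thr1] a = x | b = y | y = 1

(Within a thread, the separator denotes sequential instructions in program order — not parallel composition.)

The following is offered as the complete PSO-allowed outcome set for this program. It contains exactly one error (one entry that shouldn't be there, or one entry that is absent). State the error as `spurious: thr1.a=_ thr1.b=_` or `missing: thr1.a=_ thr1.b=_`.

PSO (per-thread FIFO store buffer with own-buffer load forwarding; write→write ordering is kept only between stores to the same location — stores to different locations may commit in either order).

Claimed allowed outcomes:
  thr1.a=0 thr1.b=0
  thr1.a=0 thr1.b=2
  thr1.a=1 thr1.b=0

outcome vector order: (thr1.a,thr1.b)
PSO: 4 outcomes — {(0,0); (0,2); (1,0); (1,2)}
PSO∖claimed = {(1,2)}

missing: thr1.a=1 thr1.b=2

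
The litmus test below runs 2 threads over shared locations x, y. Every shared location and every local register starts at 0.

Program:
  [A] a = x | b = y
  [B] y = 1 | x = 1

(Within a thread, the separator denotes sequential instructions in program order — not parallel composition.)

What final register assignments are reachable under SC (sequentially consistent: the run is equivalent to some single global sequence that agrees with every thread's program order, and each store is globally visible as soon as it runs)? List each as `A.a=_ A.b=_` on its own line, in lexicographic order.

A.a=0 A.b=0
A.a=0 A.b=1
A.a=1 A.b=1

outcome vector order: (A.a,A.b)
|SC outcomes| = 3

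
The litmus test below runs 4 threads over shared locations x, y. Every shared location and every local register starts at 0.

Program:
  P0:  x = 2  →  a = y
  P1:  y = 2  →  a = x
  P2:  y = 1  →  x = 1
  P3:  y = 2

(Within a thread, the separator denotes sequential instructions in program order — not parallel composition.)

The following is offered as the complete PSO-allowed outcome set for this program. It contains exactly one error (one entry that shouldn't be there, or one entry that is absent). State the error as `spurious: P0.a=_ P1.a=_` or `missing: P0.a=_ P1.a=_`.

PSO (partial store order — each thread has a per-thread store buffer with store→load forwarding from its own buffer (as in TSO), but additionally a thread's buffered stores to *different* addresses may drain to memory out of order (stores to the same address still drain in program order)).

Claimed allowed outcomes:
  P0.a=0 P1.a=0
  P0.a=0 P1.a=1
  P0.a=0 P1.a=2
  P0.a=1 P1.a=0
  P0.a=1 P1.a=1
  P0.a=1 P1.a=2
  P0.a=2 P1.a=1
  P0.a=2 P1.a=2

missing: P0.a=2 P1.a=0

outcome vector order: (P0.a,P1.a)
PSO: 9 outcomes — {(0,0), (0,1), (0,2), (1,0), (1,1), (1,2), (2,0), (2,1), (2,2)}
PSO∖claimed = {(2,0)}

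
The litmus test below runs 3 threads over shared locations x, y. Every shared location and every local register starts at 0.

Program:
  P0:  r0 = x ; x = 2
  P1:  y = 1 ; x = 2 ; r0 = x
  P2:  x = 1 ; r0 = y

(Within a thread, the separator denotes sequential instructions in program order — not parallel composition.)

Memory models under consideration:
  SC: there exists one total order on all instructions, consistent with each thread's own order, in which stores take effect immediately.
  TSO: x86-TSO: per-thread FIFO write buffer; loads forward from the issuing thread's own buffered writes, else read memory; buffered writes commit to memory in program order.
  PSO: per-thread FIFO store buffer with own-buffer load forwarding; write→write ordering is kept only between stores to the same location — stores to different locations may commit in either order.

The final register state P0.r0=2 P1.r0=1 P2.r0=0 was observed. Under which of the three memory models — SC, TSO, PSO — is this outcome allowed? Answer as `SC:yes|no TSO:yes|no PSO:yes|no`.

SC:no TSO:yes PSO:yes

outcome vector order: (P0.r0,P1.r0,P2.r0)
SC: 9 outcomes — {011 020 021 111 120 121 211 220 221}
TSO: 12 outcomes — {010 011 020 021 110 111 120 121 210 211 220 221}
PSO: 12 outcomes — {010 011 020 021 110 111 120 121 210 211 220 221}
target 210 ∈ {TSO,PSO}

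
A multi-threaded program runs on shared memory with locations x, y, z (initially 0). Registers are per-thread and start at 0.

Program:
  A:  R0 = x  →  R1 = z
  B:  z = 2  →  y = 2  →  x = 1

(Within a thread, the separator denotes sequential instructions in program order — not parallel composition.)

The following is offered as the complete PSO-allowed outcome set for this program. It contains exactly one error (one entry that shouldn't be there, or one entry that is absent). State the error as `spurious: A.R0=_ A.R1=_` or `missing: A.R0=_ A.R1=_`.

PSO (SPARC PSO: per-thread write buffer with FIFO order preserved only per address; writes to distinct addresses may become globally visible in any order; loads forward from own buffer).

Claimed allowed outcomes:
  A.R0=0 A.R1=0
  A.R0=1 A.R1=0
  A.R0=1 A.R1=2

missing: A.R0=0 A.R1=2

outcome vector order: (A.R0,A.R1)
under PSO → 0/0 0/2 1/0 1/2
PSO∖claimed = {0/2}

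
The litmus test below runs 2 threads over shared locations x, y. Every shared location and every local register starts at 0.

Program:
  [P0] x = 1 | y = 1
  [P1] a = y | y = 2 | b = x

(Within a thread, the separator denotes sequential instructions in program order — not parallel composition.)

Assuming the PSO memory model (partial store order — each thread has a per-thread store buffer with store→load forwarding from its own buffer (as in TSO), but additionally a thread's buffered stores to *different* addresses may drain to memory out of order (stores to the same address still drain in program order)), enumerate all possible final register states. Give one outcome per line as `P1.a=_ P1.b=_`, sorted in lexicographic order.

outcome vector order: (P1.a,P1.b)
|PSO outcomes| = 4

P1.a=0 P1.b=0
P1.a=0 P1.b=1
P1.a=1 P1.b=0
P1.a=1 P1.b=1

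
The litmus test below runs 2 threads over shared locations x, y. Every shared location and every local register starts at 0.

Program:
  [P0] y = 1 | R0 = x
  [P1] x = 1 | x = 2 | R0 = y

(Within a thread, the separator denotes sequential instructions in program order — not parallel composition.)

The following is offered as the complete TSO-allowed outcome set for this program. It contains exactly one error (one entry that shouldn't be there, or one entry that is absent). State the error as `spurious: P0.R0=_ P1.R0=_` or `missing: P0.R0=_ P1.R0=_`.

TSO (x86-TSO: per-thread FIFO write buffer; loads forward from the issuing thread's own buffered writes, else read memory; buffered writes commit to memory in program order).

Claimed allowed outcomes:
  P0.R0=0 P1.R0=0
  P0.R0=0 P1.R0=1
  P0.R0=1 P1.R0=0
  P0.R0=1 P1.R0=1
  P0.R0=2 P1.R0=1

outcome vector order: (P0.R0,P1.R0)
TSO: 6 outcomes — {00, 01, 10, 11, 20, 21}
TSO∖claimed = {20}

missing: P0.R0=2 P1.R0=0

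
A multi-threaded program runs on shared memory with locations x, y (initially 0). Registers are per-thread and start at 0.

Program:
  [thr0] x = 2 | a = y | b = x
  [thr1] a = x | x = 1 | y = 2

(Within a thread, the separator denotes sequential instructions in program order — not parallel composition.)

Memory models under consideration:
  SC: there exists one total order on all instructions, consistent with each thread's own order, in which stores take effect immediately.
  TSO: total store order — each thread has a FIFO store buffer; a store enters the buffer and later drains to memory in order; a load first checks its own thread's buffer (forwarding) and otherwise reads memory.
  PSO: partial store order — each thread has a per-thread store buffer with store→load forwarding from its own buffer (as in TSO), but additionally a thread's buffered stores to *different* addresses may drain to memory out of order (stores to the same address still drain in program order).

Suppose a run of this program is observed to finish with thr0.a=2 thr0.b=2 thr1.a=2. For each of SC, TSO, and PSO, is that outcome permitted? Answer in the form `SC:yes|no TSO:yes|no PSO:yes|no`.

SC:no TSO:no PSO:yes

outcome vector order: (thr0.a,thr0.b,thr1.a)
under SC → (0,1,0), (0,1,2), (0,2,0), (0,2,2), (2,1,0), (2,1,2), (2,2,0)
under TSO → (0,1,0), (0,1,2), (0,2,0), (0,2,2), (2,1,0), (2,1,2), (2,2,0)
under PSO → (0,1,0), (0,1,2), (0,2,0), (0,2,2), (2,1,0), (2,1,2), (2,2,0), (2,2,2)
target (2,2,2) ∈ {PSO}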